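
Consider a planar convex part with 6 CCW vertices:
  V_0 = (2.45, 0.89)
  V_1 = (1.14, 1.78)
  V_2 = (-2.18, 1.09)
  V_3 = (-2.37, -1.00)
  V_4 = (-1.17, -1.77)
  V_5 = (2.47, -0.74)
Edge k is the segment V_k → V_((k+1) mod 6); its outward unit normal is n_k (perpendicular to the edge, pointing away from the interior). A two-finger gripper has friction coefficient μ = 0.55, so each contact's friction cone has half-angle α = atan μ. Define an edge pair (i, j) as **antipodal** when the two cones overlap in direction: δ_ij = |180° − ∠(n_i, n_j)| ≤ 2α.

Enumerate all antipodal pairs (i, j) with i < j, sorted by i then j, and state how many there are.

count = 6; pairs: (0,3), (0,4), (1,3), (1,4), (2,5), (3,5)

α = atan 0.55 = 28.81°;  2α = 57.62°
n_0 = (+0.5620, +0.8272)
n_1 = (-0.2035, +0.9791)
n_2 = (-0.9959, +0.0905)
n_3 = (-0.5400, -0.8416)
n_4 = (+0.2723, -0.9622)
n_5 = (+0.9999, +0.0123)
  (0,1): δ = 134.07°  ·
  (0,2): δ = 61.00°  ·
  (0,3): δ = 1.50°  ✓
  (0,4): δ = 49.99°  ✓
  (0,5): δ = 124.89°  ·
  (1,2): δ = 106.94°  ·
  (1,3): δ = 44.43°  ✓
  (1,4): δ = 4.06°  ✓
  (1,5): δ = 78.96°  ·
  (2,3): δ = 117.49°  ·
  (2,4): δ = 69.01°  ·
  (2,5): δ = 5.90°  ✓
  (3,4): δ = 131.51°  ·
  (3,5): δ = 56.61°  ✓
  (4,5): δ = 105.10°  ·
antipodal pairs: 6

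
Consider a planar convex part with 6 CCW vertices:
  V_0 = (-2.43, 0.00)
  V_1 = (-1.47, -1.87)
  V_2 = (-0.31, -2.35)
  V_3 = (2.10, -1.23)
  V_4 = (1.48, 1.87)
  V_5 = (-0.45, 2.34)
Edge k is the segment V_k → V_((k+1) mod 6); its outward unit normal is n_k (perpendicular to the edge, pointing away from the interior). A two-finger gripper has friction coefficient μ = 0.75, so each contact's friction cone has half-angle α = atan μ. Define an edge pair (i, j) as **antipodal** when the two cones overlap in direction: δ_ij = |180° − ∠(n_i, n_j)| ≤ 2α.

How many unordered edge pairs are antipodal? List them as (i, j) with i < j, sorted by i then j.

α = atan 0.75 = 36.87°;  2α = 73.74°
n_0 = (-0.8896, -0.4567)
n_1 = (-0.3824, -0.9240)
n_2 = (+0.4214, -0.9069)
n_3 = (+0.9806, +0.1961)
n_4 = (+0.2366, +0.9716)
n_5 = (-0.7634, +0.6459)
  (0,1): δ = 139.65°  ·
  (0,2): δ = 92.25°  ·
  (0,3): δ = 15.86°  ✓
  (0,4): δ = 49.14°  ✓
  (0,5): δ = 112.59°  ·
  (1,2): δ = 132.59°  ·
  (1,3): δ = 56.21°  ✓
  (1,4): δ = 8.79°  ✓
  (1,5): δ = 72.24°  ✓
  (2,3): δ = 103.62°  ·
  (2,4): δ = 38.61°  ✓
  (2,5): δ = 24.84°  ✓
  (3,4): δ = 115.00°  ·
  (3,5): δ = 51.55°  ✓
  (4,5): δ = 116.55°  ·
antipodal pairs: 8

count = 8; pairs: (0,3), (0,4), (1,3), (1,4), (1,5), (2,4), (2,5), (3,5)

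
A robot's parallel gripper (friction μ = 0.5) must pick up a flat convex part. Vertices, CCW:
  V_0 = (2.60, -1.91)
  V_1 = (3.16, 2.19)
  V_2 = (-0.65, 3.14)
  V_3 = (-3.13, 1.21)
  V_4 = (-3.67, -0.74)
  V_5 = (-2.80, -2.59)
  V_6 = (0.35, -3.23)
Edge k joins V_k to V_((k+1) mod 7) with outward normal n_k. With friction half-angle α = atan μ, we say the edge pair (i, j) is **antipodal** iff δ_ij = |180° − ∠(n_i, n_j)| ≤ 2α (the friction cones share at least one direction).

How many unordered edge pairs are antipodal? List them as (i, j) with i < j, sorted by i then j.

α = atan 0.5 = 26.57°;  2α = 53.13°
n_0 = (+0.9908, -0.1353)
n_1 = (+0.2419, +0.9703)
n_2 = (-0.6142, +0.7892)
n_3 = (-0.9637, +0.2669)
n_4 = (-0.9049, -0.4256)
n_5 = (-0.1991, -0.9800)
n_6 = (+0.5060, -0.8625)
  (0,1): δ = 96.22°  ·
  (0,2): δ = 44.33°  ✓
  (0,3): δ = 7.70°  ✓
  (0,4): δ = 32.96°  ✓
  (0,5): δ = 86.29°  ·
  (0,6): δ = 128.18°  ·
  (1,2): δ = 128.11°  ·
  (1,3): δ = 91.48°  ·
  (1,4): δ = 50.81°  ✓
  (1,5): δ = 2.52°  ✓
  (1,6): δ = 44.40°  ✓
  (2,3): δ = 143.37°  ·
  (2,4): δ = 102.70°  ·
  (2,5): δ = 49.38°  ✓
  (2,6): δ = 7.49°  ✓
  (3,4): δ = 139.34°  ·
  (3,5): δ = 86.01°  ·
  (3,6): δ = 44.12°  ✓
  (4,5): δ = 126.67°  ·
  (4,6): δ = 84.79°  ·
  (5,6): δ = 138.12°  ·
antipodal pairs: 9

count = 9; pairs: (0,2), (0,3), (0,4), (1,4), (1,5), (1,6), (2,5), (2,6), (3,6)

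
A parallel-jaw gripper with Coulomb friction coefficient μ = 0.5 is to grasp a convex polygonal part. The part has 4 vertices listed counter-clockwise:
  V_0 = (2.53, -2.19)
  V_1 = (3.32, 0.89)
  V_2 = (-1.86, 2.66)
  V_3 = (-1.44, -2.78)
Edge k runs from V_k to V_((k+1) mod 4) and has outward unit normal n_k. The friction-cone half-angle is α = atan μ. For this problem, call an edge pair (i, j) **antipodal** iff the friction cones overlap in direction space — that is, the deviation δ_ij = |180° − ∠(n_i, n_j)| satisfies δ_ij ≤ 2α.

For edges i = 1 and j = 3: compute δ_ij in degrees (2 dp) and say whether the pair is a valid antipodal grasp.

δ = 27.32°, valid

α = atan 0.5 = 26.57°;  2α = 53.13°
edge 1: e_1 = (-5.18, +1.77);  n_1 = (+0.3233, +0.9463)
edge 3: e_3 = (+3.97, +0.59);  n_3 = (+0.1470, -0.9891)
∠(n_1, n_3) = 152.68°
δ = |180° − 152.68°| = 27.32°
27.32° ≤ 2α = 53.13°  →  valid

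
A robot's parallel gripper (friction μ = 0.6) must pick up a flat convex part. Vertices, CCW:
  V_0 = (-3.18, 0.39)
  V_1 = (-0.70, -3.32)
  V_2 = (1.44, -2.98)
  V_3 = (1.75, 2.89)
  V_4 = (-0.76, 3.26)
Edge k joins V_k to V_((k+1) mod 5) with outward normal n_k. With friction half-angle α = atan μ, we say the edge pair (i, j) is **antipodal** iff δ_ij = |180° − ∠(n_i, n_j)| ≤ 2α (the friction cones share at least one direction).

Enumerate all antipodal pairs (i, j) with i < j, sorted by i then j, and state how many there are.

count = 5; pairs: (0,2), (0,3), (1,3), (1,4), (2,4)

α = atan 0.6 = 30.96°;  2α = 61.93°
n_0 = (-0.8314, -0.5557)
n_1 = (+0.1569, -0.9876)
n_2 = (+0.9986, -0.0527)
n_3 = (+0.1458, +0.9893)
n_4 = (-0.7645, +0.6446)
  (0,1): δ = 114.73°  ·
  (0,2): δ = 36.78°  ✓
  (0,3): δ = 47.85°  ✓
  (0,4): δ = 106.10°  ·
  (1,2): δ = 102.05°  ·
  (1,3): δ = 17.41°  ✓
  (1,4): δ = 40.83°  ✓
  (2,3): δ = 95.36°  ·
  (2,4): δ = 37.11°  ✓
  (3,4): δ = 121.75°  ·
antipodal pairs: 5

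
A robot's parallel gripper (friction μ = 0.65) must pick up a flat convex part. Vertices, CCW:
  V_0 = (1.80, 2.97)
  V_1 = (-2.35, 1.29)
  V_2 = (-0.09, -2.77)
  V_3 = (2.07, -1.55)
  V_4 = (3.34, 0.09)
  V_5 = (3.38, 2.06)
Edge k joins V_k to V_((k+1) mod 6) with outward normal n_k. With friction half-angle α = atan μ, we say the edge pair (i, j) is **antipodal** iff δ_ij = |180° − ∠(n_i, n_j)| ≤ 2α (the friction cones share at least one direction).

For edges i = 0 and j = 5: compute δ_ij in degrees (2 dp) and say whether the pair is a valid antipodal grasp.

α = atan 0.65 = 33.02°;  2α = 66.05°
edge 0: e_0 = (-4.15, -1.68);  n_0 = (-0.3752, +0.9269)
edge 5: e_5 = (-1.58, +0.91);  n_5 = (+0.4991, +0.8666)
∠(n_0, n_5) = 51.98°
δ = |180° − 51.98°| = 128.02°
128.02° > 2α = 66.05°  →  invalid

δ = 128.02°, invalid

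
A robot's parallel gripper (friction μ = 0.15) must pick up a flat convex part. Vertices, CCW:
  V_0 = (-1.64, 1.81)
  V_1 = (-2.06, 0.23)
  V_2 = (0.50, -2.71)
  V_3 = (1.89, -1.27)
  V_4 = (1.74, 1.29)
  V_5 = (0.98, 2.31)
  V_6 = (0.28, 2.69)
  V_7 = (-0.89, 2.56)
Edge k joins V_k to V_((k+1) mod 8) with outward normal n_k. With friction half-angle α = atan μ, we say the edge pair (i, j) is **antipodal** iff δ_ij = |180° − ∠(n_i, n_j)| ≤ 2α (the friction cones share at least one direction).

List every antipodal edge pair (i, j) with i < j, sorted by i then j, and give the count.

count = 2; pairs: (1,4), (2,7)

α = atan 0.15 = 8.53°;  2α = 17.06°
n_0 = (-0.9664, +0.2569)
n_1 = (-0.7542, -0.6567)
n_2 = (+0.7195, -0.6945)
n_3 = (+0.9983, +0.0585)
n_4 = (+0.8019, +0.5975)
n_5 = (+0.4771, +0.8789)
n_6 = (-0.1104, +0.9939)
n_7 = (-0.7071, +0.7071)
  (0,1): δ = 124.07°  ·
  (0,2): δ = 29.10°  ·
  (0,3): δ = 18.24°  ·
  (0,4): δ = 51.58°  ·
  (0,5): δ = 76.39°  ·
  (0,6): δ = 111.23°  ·
  (0,7): δ = 149.89°  ·
  (1,2): δ = 85.04°  ·
  (1,3): δ = 37.69°  ·
  (1,4): δ = 4.36°  ✓
  (1,5): δ = 20.46°  ·
  (1,6): δ = 55.29°  ·
  (1,7): δ = 93.95°  ·
  (2,3): δ = 132.66°  ·
  (2,4): δ = 99.32°  ·
  (2,5): δ = 74.51°  ·
  (2,6): δ = 39.67°  ·
  (2,7): δ = 1.01°  ✓
  (3,4): δ = 146.66°  ·
  (3,5): δ = 121.85°  ·
  (3,6): δ = 87.01°  ·
  (3,7): δ = 48.35°  ·
  (4,5): δ = 155.19°  ·
  (4,6): δ = 120.35°  ·
  (4,7): δ = 81.69°  ·
  (5,6): δ = 145.16°  ·
  (5,7): δ = 106.50°  ·
  (6,7): δ = 141.34°  ·
antipodal pairs: 2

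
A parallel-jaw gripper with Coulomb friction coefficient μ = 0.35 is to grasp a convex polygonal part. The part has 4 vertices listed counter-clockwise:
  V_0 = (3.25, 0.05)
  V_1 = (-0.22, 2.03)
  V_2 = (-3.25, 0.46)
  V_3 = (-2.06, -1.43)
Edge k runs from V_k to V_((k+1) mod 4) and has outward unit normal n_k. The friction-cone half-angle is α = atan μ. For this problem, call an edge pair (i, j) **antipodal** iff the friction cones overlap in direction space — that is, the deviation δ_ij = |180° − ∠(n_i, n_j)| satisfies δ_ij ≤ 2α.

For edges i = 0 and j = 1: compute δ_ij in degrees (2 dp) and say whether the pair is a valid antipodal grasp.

δ = 122.90°, invalid

α = atan 0.35 = 19.29°;  2α = 38.58°
edge 0: e_0 = (-3.47, +1.98);  n_0 = (+0.4956, +0.8686)
edge 1: e_1 = (-3.03, -1.57);  n_1 = (-0.4601, +0.8879)
∠(n_0, n_1) = 57.10°
δ = |180° − 57.10°| = 122.90°
122.90° > 2α = 38.58°  →  invalid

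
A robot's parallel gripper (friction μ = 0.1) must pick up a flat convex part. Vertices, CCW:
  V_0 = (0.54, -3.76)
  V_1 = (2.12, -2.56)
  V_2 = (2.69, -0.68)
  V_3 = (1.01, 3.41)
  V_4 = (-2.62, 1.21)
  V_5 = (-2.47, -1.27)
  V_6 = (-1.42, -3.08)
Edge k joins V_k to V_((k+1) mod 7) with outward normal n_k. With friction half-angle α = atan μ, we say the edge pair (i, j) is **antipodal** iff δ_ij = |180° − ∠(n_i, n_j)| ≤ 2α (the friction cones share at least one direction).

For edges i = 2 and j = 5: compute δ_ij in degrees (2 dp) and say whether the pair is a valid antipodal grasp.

δ = 7.79°, valid

α = atan 0.1 = 5.71°;  2α = 11.42°
edge 2: e_2 = (-1.68, +4.09);  n_2 = (+0.9250, +0.3800)
edge 5: e_5 = (+1.05, -1.81);  n_5 = (-0.8650, -0.5018)
∠(n_2, n_5) = 172.21°
δ = |180° − 172.21°| = 7.79°
7.79° ≤ 2α = 11.42°  →  valid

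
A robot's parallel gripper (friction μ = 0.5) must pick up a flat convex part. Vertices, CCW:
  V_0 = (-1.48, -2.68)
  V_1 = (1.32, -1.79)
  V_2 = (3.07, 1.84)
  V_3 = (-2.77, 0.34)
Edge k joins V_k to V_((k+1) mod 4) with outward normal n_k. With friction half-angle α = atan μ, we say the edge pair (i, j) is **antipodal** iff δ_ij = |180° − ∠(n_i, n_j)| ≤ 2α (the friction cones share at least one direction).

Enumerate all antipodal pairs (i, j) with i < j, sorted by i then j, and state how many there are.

count = 3; pairs: (0,2), (1,2), (1,3)

α = atan 0.5 = 26.57°;  2α = 53.13°
n_0 = (+0.3029, -0.9530)
n_1 = (+0.9008, -0.4343)
n_2 = (-0.2488, +0.9686)
n_3 = (-0.9196, -0.3928)
  (0,1): δ = 133.37°  ·
  (0,2): δ = 3.23°  ✓
  (0,3): δ = 95.50°  ·
  (1,2): δ = 49.86°  ✓
  (1,3): δ = 48.87°  ✓
  (2,3): δ = 81.28°  ·
antipodal pairs: 3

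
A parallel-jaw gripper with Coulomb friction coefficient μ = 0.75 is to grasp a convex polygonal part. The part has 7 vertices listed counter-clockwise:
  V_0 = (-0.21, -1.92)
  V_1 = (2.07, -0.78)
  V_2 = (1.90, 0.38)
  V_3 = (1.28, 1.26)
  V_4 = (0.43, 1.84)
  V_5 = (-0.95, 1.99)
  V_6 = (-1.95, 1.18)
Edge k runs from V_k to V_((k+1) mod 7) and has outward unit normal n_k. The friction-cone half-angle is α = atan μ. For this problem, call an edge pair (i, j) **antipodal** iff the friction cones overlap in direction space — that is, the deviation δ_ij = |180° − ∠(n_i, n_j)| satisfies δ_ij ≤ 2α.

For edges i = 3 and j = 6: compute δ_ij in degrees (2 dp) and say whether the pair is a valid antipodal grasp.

α = atan 0.75 = 36.87°;  2α = 73.74°
edge 3: e_3 = (-0.85, +0.58);  n_3 = (+0.5636, +0.8260)
edge 6: e_6 = (+1.74, -3.10);  n_6 = (-0.8720, -0.4895)
∠(n_3, n_6) = 153.61°
δ = |180° − 153.61°| = 26.39°
26.39° ≤ 2α = 73.74°  →  valid

δ = 26.39°, valid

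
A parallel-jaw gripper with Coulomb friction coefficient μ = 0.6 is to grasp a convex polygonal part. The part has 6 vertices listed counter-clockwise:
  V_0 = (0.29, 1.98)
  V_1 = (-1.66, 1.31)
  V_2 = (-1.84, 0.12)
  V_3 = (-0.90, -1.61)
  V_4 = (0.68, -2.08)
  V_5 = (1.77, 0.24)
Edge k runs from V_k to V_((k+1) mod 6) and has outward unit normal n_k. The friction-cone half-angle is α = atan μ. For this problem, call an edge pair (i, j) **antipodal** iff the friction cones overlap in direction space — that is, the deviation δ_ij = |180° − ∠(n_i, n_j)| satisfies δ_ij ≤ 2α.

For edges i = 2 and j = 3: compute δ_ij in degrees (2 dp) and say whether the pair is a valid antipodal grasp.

α = atan 0.6 = 30.96°;  2α = 61.93°
edge 2: e_2 = (+0.94, -1.73);  n_2 = (-0.8787, -0.4774)
edge 3: e_3 = (+1.58, -0.47);  n_3 = (-0.2851, -0.9585)
∠(n_2, n_3) = 44.92°
δ = |180° − 44.92°| = 135.08°
135.08° > 2α = 61.93°  →  invalid

δ = 135.08°, invalid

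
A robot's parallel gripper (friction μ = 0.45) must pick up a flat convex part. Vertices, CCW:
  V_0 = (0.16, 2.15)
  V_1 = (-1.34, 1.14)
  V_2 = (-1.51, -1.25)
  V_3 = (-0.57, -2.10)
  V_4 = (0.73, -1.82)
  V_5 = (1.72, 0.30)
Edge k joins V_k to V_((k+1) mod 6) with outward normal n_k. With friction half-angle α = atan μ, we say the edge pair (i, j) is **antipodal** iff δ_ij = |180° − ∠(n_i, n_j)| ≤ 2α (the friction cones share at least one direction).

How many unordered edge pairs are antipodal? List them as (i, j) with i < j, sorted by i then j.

count = 5; pairs: (0,3), (0,4), (1,4), (1,5), (2,5)

α = atan 0.45 = 24.23°;  2α = 48.46°
n_0 = (-0.5585, +0.8295)
n_1 = (-0.9975, +0.0710)
n_2 = (-0.6707, -0.7417)
n_3 = (+0.2106, -0.9776)
n_4 = (+0.9061, -0.4231)
n_5 = (+0.7645, +0.6446)
  (0,1): δ = 128.02°  ·
  (0,2): δ = 76.08°  ·
  (0,3): δ = 21.80°  ✓
  (0,4): δ = 31.01°  ✓
  (0,5): δ = 96.19°  ·
  (1,2): δ = 128.05°  ·
  (1,3): δ = 73.78°  ·
  (1,4): δ = 20.96°  ✓
  (1,5): δ = 44.21°  ✓
  (2,3): δ = 125.72°  ·
  (2,4): δ = 72.91°  ·
  (2,5): δ = 7.74°  ✓
  (3,4): δ = 127.19°  ·
  (3,5): δ = 62.02°  ·
  (4,5): δ = 114.83°  ·
antipodal pairs: 5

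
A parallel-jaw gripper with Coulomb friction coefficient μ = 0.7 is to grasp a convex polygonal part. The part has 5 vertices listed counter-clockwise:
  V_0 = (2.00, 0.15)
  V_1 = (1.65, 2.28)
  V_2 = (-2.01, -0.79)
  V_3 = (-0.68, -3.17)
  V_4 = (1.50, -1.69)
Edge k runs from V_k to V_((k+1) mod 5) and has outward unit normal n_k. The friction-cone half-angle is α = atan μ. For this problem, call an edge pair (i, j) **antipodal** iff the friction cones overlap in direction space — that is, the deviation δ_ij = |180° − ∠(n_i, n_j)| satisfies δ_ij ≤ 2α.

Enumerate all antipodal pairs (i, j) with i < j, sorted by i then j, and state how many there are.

α = atan 0.7 = 34.99°;  2α = 69.98°
n_0 = (+0.9868, +0.1621)
n_1 = (-0.6427, +0.7662)
n_2 = (-0.8729, -0.4878)
n_3 = (+0.5617, -0.8273)
n_4 = (+0.9650, -0.2622)
  (0,1): δ = 59.34°  ✓
  (0,2): δ = 19.87°  ✓
  (0,3): δ = 114.84°  ·
  (0,4): δ = 155.47°  ·
  (1,2): δ = 100.79°  ·
  (1,3): δ = 5.82°  ✓
  (1,4): δ = 34.81°  ✓
  (2,3): δ = 85.02°  ·
  (2,4): δ = 44.40°  ✓
  (3,4): δ = 139.37°  ·
antipodal pairs: 5

count = 5; pairs: (0,1), (0,2), (1,3), (1,4), (2,4)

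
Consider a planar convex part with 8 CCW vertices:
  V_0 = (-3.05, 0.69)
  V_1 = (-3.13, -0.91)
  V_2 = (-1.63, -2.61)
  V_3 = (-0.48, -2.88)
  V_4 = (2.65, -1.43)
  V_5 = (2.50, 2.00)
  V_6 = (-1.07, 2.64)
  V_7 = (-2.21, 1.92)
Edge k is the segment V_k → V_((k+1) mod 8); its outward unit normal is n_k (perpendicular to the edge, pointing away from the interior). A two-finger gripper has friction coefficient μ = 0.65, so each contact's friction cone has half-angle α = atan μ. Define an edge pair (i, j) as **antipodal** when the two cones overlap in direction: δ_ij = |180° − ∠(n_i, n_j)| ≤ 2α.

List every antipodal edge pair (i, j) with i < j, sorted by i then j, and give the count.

α = atan 0.65 = 33.02°;  2α = 66.05°
n_0 = (-0.9988, +0.0499)
n_1 = (-0.7498, -0.6616)
n_2 = (-0.2286, -0.9735)
n_3 = (+0.4203, -0.9074)
n_4 = (+0.9990, +0.0437)
n_5 = (+0.1765, +0.9843)
n_6 = (-0.5340, +0.8455)
n_7 = (-0.8258, +0.5640)
  (0,1): δ = 135.71°  ·
  (0,2): δ = 100.35°  ·
  (0,3): δ = 62.28°  ✓
  (0,4): δ = 5.37°  ✓
  (0,5): δ = 82.70°  ·
  (0,6): δ = 125.14°  ·
  (0,7): δ = 148.53°  ·
  (1,2): δ = 144.64°  ·
  (1,3): δ = 106.57°  ·
  (1,4): δ = 38.92°  ✓
  (1,5): δ = 38.41°  ✓
  (1,6): δ = 80.85°  ·
  (1,7): δ = 104.25°  ·
  (2,3): δ = 141.93°  ·
  (2,4): δ = 74.28°  ·
  (2,5): δ = 3.05°  ✓
  (2,6): δ = 45.49°  ✓
  (2,7): δ = 68.88°  ·
  (3,4): δ = 112.35°  ·
  (3,5): δ = 35.02°  ✓
  (3,6): δ = 7.42°  ✓
  (3,7): δ = 30.81°  ✓
  (4,5): δ = 102.67°  ·
  (4,6): δ = 60.23°  ✓
  (4,7): δ = 36.83°  ✓
  (5,6): δ = 137.56°  ·
  (5,7): δ = 114.17°  ·
  (6,7): δ = 156.61°  ·
antipodal pairs: 11

count = 11; pairs: (0,3), (0,4), (1,4), (1,5), (2,5), (2,6), (3,5), (3,6), (3,7), (4,6), (4,7)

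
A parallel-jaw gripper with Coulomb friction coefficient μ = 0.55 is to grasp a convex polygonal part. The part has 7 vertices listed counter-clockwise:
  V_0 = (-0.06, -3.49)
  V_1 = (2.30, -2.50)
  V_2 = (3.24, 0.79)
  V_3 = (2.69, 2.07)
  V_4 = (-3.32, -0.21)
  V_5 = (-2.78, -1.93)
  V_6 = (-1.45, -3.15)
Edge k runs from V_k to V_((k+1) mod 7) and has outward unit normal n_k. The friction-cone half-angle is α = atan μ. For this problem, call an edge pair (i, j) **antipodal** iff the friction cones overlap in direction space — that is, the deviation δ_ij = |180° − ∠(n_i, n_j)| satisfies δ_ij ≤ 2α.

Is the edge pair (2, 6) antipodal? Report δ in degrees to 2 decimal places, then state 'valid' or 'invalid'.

α = atan 0.55 = 28.81°;  2α = 57.62°
edge 2: e_2 = (-0.55, +1.28);  n_2 = (+0.9188, +0.3948)
edge 6: e_6 = (+1.39, -0.34);  n_6 = (-0.2376, -0.9714)
∠(n_2, n_6) = 127.00°
δ = |180° − 127.00°| = 53.00°
53.00° ≤ 2α = 57.62°  →  valid

δ = 53.00°, valid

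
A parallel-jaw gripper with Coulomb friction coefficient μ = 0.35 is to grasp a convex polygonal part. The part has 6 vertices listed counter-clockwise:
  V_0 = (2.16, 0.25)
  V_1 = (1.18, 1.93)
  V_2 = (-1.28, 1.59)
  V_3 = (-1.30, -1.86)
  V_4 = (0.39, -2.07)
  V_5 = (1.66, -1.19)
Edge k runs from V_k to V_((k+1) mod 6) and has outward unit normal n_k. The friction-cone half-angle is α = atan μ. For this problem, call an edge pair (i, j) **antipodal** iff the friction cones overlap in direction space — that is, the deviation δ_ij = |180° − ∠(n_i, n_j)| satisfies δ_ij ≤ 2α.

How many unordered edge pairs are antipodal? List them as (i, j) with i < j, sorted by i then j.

α = atan 0.35 = 19.29°;  2α = 38.58°
n_0 = (+0.8638, +0.5039)
n_1 = (-0.1369, +0.9906)
n_2 = (-1.0000, +0.0058)
n_3 = (-0.1233, -0.9924)
n_4 = (+0.5695, -0.8220)
n_5 = (+0.9447, -0.3280)
  (0,1): δ = 112.39°  ·
  (0,2): δ = 30.59°  ✓
  (0,3): δ = 52.66°  ·
  (0,4): δ = 94.46°  ·
  (0,5): δ = 130.60°  ·
  (1,2): δ = 98.20°  ·
  (1,3): δ = 14.95°  ✓
  (1,4): δ = 26.85°  ✓
  (1,5): δ = 62.98°  ·
  (2,3): δ = 96.75°  ·
  (2,4): δ = 54.95°  ·
  (2,5): δ = 18.82°  ✓
  (3,4): δ = 138.20°  ·
  (3,5): δ = 102.06°  ·
  (4,5): δ = 143.87°  ·
antipodal pairs: 4

count = 4; pairs: (0,2), (1,3), (1,4), (2,5)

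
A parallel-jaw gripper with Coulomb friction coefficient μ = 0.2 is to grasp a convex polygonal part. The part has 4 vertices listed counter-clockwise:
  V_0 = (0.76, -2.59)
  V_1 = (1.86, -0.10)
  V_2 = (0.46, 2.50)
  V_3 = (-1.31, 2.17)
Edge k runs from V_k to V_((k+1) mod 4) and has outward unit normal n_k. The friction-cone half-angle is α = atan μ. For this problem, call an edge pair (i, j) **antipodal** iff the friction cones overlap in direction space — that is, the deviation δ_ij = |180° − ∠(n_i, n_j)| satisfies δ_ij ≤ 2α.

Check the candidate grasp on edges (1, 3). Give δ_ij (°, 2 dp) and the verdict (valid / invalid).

δ = 4.80°, valid

α = atan 0.2 = 11.31°;  2α = 22.62°
edge 1: e_1 = (-1.40, +2.60);  n_1 = (+0.8805, +0.4741)
edge 3: e_3 = (+2.07, -4.76);  n_3 = (-0.9170, -0.3988)
∠(n_1, n_3) = 175.20°
δ = |180° − 175.20°| = 4.80°
4.80° ≤ 2α = 22.62°  →  valid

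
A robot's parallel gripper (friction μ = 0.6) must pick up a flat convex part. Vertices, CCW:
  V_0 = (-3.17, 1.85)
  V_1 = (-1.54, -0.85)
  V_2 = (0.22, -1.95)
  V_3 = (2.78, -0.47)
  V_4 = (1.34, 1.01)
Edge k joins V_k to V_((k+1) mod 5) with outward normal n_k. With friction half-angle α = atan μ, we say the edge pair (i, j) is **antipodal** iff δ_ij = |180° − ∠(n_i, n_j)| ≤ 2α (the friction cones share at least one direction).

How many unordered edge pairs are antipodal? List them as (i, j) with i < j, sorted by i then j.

α = atan 0.6 = 30.96°;  2α = 61.93°
n_0 = (-0.8561, -0.5168)
n_1 = (-0.5300, -0.8480)
n_2 = (+0.5005, -0.8657)
n_3 = (+0.7167, +0.6974)
n_4 = (+0.1831, +0.9831)
  (0,1): δ = 153.12°  ·
  (0,2): δ = 91.09°  ·
  (0,3): δ = 13.10°  ✓
  (0,4): δ = 48.33°  ✓
  (1,2): δ = 117.96°  ·
  (1,3): δ = 13.78°  ✓
  (1,4): δ = 21.45°  ✓
  (2,3): δ = 75.82°  ·
  (2,4): δ = 40.58°  ✓
  (3,4): δ = 144.77°  ·
antipodal pairs: 5

count = 5; pairs: (0,3), (0,4), (1,3), (1,4), (2,4)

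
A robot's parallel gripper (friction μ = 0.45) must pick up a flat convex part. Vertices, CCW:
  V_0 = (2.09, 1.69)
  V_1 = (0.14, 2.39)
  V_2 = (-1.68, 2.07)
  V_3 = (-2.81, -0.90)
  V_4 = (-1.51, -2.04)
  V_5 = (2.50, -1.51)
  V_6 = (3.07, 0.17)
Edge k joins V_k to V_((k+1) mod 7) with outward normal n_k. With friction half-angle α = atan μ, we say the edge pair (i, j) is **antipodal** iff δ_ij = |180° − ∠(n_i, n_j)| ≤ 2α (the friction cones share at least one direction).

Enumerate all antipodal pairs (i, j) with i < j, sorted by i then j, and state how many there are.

α = atan 0.45 = 24.23°;  2α = 48.46°
n_0 = (+0.3379, +0.9412)
n_1 = (-0.1732, +0.9849)
n_2 = (-0.9346, +0.3556)
n_3 = (-0.6593, -0.7519)
n_4 = (+0.1310, -0.9914)
n_5 = (+0.9470, -0.3213)
n_6 = (+0.8405, +0.5419)
  (0,1): δ = 150.28°  ·
  (0,2): δ = 91.08°  ·
  (0,3): δ = 21.50°  ✓
  (0,4): δ = 27.28°  ✓
  (0,5): δ = 91.01°  ·
  (0,6): δ = 142.56°  ·
  (1,2): δ = 120.80°  ·
  (1,3): δ = 51.22°  ·
  (1,4): δ = 2.44°  ✓
  (1,5): δ = 61.29°  ·
  (1,6): δ = 112.84°  ·
  (2,3): δ = 110.42°  ·
  (2,4): δ = 61.64°  ·
  (2,5): δ = 2.09°  ✓
  (2,6): δ = 53.64°  ·
  (3,4): δ = 131.22°  ·
  (3,5): δ = 67.49°  ·
  (3,6): δ = 15.94°  ✓
  (4,5): δ = 116.27°  ·
  (4,6): δ = 64.72°  ·
  (5,6): δ = 128.45°  ·
antipodal pairs: 5

count = 5; pairs: (0,3), (0,4), (1,4), (2,5), (3,6)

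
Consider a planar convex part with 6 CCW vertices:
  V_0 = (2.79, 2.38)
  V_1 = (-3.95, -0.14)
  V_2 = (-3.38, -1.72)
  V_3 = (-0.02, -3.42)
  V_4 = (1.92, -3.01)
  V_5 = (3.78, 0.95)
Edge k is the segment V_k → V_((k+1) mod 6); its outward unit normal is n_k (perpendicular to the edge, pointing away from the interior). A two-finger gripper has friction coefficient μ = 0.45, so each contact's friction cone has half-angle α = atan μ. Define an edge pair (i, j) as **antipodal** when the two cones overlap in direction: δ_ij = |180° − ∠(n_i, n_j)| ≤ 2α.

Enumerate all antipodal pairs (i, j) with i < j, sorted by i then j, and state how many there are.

count = 6; pairs: (0,2), (0,3), (0,4), (1,4), (1,5), (2,5)

α = atan 0.45 = 24.23°;  2α = 48.46°
n_0 = (-0.3502, +0.9367)
n_1 = (-0.9407, -0.3394)
n_2 = (-0.4515, -0.8923)
n_3 = (+0.2068, -0.9784)
n_4 = (+0.9051, -0.4251)
n_5 = (+0.8222, +0.5692)
  (0,1): δ = 90.66°  ·
  (0,2): δ = 47.34°  ✓
  (0,3): δ = 8.57°  ✓
  (0,4): δ = 44.34°  ✓
  (0,5): δ = 104.20°  ·
  (1,2): δ = 136.67°  ·
  (1,3): δ = 97.90°  ·
  (1,4): δ = 45.00°  ✓
  (1,5): δ = 14.86°  ✓
  (2,3): δ = 141.23°  ·
  (2,4): δ = 88.32°  ·
  (2,5): δ = 28.47°  ✓
  (3,4): δ = 127.09°  ·
  (3,5): δ = 67.24°  ·
  (4,5): δ = 120.15°  ·
antipodal pairs: 6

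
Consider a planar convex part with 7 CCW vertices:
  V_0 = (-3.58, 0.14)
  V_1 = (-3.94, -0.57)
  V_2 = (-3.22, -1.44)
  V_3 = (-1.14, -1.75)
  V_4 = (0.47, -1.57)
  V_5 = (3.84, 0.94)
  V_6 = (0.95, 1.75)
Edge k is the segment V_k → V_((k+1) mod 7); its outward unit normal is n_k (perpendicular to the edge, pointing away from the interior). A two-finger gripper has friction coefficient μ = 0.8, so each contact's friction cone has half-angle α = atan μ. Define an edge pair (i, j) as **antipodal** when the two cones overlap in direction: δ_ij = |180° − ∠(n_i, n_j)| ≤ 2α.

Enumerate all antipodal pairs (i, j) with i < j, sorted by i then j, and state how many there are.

α = atan 0.8 = 38.66°;  2α = 77.32°
n_0 = (-0.8919, +0.4522)
n_1 = (-0.7704, -0.6376)
n_2 = (-0.1474, -0.9891)
n_3 = (+0.1111, -0.9938)
n_4 = (+0.5973, -0.8020)
n_5 = (+0.2699, +0.9629)
n_6 = (-0.3349, +0.9423)
  (0,1): δ = 113.50°  ·
  (0,2): δ = 71.59°  ✓
  (0,3): δ = 56.73°  ✓
  (0,4): δ = 26.43°  ✓
  (0,5): δ = 101.23°  ·
  (0,6): δ = 136.45°  ·
  (1,2): δ = 138.09°  ·
  (1,3): δ = 123.23°  ·
  (1,4): δ = 92.93°  ·
  (1,5): δ = 34.73°  ✓
  (1,6): δ = 69.95°  ✓
  (2,3): δ = 165.14°  ·
  (2,4): δ = 134.84°  ·
  (2,5): δ = 7.18°  ✓
  (2,6): δ = 28.04°  ✓
  (3,4): δ = 149.70°  ·
  (3,5): δ = 22.04°  ✓
  (3,6): δ = 13.19°  ✓
  (4,5): δ = 52.34°  ✓
  (4,6): δ = 17.11°  ✓
  (5,6): δ = 144.78°  ·
antipodal pairs: 11

count = 11; pairs: (0,2), (0,3), (0,4), (1,5), (1,6), (2,5), (2,6), (3,5), (3,6), (4,5), (4,6)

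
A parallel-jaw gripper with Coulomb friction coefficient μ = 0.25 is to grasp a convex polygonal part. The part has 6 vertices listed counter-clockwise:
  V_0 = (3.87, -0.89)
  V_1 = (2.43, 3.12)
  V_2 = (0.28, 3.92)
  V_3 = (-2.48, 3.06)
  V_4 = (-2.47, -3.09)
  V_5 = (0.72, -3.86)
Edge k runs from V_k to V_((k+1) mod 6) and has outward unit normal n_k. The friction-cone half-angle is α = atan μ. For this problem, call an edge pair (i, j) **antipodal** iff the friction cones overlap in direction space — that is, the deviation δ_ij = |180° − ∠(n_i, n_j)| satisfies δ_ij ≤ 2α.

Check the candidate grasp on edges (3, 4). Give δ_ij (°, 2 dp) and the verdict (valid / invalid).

α = atan 0.25 = 14.04°;  2α = 28.07°
edge 3: e_3 = (+0.01, -6.15);  n_3 = (-1.0000, -0.0016)
edge 4: e_4 = (+3.19, -0.77);  n_4 = (-0.2346, -0.9721)
∠(n_3, n_4) = 76.34°
δ = |180° − 76.34°| = 103.66°
103.66° > 2α = 28.07°  →  invalid

δ = 103.66°, invalid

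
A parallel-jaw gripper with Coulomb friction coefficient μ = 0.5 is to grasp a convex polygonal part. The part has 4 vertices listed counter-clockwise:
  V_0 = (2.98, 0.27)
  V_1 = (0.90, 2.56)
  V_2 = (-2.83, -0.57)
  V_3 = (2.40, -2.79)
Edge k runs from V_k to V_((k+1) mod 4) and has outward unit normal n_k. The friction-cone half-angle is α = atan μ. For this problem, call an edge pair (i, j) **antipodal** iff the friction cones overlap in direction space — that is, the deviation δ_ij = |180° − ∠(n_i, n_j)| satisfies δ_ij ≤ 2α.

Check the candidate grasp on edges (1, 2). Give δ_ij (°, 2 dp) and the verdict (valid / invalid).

δ = 63.00°, invalid

α = atan 0.5 = 26.57°;  2α = 53.13°
edge 1: e_1 = (-3.73, -3.13);  n_1 = (-0.6428, +0.7660)
edge 2: e_2 = (+5.23, -2.22);  n_2 = (-0.3907, -0.9205)
∠(n_1, n_2) = 117.00°
δ = |180° − 117.00°| = 63.00°
63.00° > 2α = 53.13°  →  invalid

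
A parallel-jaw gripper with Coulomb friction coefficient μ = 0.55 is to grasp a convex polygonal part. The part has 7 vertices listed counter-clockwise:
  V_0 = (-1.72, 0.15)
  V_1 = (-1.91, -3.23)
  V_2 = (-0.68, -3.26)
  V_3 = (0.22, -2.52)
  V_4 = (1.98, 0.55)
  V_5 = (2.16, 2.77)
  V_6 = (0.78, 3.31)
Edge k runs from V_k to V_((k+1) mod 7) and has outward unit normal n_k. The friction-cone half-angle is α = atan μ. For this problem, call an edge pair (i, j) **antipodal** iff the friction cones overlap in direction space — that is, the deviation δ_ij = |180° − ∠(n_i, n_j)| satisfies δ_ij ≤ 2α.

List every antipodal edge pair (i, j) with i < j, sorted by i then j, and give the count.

α = atan 0.55 = 28.81°;  2α = 57.62°
n_0 = (-0.9984, +0.0561)
n_1 = (-0.0244, -0.9997)
n_2 = (+0.6351, -0.7724)
n_3 = (+0.8675, -0.4974)
n_4 = (+0.9967, -0.0808)
n_5 = (+0.3644, +0.9312)
n_6 = (-0.7842, +0.6204)
  (0,1): δ = 88.18°  ·
  (0,2): δ = 47.35°  ✓
  (0,3): δ = 26.61°  ✓
  (0,4): δ = 1.42°  ✓
  (0,5): δ = 71.85°  ·
  (0,6): δ = 144.87°  ·
  (1,2): δ = 139.18°  ·
  (1,3): δ = 118.43°  ·
  (1,4): δ = 93.24°  ·
  (1,5): δ = 19.97°  ✓
  (1,6): δ = 53.05°  ✓
  (2,3): δ = 159.25°  ·
  (2,4): δ = 134.06°  ·
  (2,5): δ = 60.80°  ·
  (2,6): δ = 12.22°  ✓
  (3,4): δ = 154.81°  ·
  (3,5): δ = 81.55°  ·
  (3,6): δ = 8.52°  ✓
  (4,5): δ = 106.74°  ·
  (4,6): δ = 33.71°  ✓
  (5,6): δ = 106.98°  ·
antipodal pairs: 8

count = 8; pairs: (0,2), (0,3), (0,4), (1,5), (1,6), (2,6), (3,6), (4,6)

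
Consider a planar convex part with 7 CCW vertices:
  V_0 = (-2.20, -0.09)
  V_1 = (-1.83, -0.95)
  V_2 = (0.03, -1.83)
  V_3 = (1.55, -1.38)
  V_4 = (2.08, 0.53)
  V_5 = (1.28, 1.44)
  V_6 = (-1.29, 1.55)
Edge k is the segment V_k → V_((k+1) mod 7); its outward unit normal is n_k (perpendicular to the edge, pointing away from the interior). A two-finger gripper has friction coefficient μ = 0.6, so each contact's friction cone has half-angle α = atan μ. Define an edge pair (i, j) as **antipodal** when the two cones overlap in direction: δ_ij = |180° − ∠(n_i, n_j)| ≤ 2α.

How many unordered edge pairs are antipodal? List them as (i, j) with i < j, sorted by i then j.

count = 7; pairs: (0,3), (0,4), (1,4), (1,5), (2,5), (2,6), (3,6)

α = atan 0.6 = 30.96°;  2α = 61.93°
n_0 = (-0.9186, -0.3952)
n_1 = (-0.4277, -0.9039)
n_2 = (+0.2839, -0.9589)
n_3 = (+0.9636, -0.2674)
n_4 = (+0.7510, +0.6603)
n_5 = (+0.0428, +0.9991)
n_6 = (-0.8744, +0.4852)
  (0,1): δ = 138.60°  ·
  (0,2): δ = 96.79°  ·
  (0,3): δ = 38.79°  ✓
  (0,4): δ = 18.04°  ✓
  (0,5): δ = 64.27°  ·
  (0,6): δ = 127.70°  ·
  (1,2): δ = 138.19°  ·
  (1,3): δ = 80.19°  ·
  (1,4): δ = 23.36°  ✓
  (1,5): δ = 22.87°  ✓
  (1,6): δ = 86.29°  ·
  (2,3): δ = 122.00°  ·
  (2,4): δ = 65.17°  ·
  (2,5): δ = 18.94°  ✓
  (2,6): δ = 44.48°  ✓
  (3,4): δ = 123.17°  ·
  (3,5): δ = 76.94°  ·
  (3,6): δ = 13.52°  ✓
  (4,5): δ = 133.77°  ·
  (4,6): δ = 70.34°  ·
  (5,6): δ = 116.57°  ·
antipodal pairs: 7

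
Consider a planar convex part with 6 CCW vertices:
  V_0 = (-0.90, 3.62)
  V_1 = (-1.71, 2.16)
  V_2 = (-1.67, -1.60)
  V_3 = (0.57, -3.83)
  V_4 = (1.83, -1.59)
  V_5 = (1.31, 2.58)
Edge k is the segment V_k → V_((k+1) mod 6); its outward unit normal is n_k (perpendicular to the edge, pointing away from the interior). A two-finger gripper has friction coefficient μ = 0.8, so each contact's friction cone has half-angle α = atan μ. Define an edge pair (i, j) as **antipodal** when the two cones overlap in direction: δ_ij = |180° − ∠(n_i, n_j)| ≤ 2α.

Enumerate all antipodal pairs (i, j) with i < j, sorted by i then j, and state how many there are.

count = 8; pairs: (0,3), (0,4), (1,3), (1,4), (1,5), (2,3), (2,4), (2,5)

α = atan 0.8 = 38.66°;  2α = 77.32°
n_0 = (-0.8744, +0.4851)
n_1 = (-0.9999, -0.0106)
n_2 = (-0.7055, -0.7087)
n_3 = (+0.8716, -0.4903)
n_4 = (+0.9923, +0.1237)
n_5 = (+0.4258, +0.9048)
  (0,1): δ = 150.37°  ·
  (0,2): δ = 105.85°  ·
  (0,3): δ = 0.34°  ✓
  (0,4): δ = 36.13°  ✓
  (0,5): δ = 93.82°  ·
  (1,2): δ = 135.48°  ·
  (1,3): δ = 29.97°  ✓
  (1,4): δ = 6.50°  ✓
  (1,5): δ = 64.19°  ✓
  (2,3): δ = 74.49°  ✓
  (2,4): δ = 38.02°  ✓
  (2,5): δ = 19.67°  ✓
  (3,4): δ = 143.53°  ·
  (3,5): δ = 85.84°  ·
  (4,5): δ = 122.31°  ·
antipodal pairs: 8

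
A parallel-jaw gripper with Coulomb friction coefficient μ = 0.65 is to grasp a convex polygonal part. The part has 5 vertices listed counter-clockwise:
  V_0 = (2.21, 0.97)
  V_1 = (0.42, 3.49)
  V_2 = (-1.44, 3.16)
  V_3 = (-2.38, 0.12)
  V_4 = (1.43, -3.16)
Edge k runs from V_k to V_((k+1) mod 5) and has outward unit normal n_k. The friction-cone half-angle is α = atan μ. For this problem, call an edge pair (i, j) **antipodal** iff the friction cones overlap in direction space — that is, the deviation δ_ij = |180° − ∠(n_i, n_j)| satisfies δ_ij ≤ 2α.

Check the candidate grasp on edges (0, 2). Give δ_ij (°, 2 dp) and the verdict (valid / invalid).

δ = 52.57°, valid

α = atan 0.65 = 33.02°;  2α = 66.05°
edge 0: e_0 = (-1.79, +2.52);  n_0 = (+0.8153, +0.5791)
edge 2: e_2 = (-0.94, -3.04);  n_2 = (-0.9554, +0.2954)
∠(n_0, n_2) = 127.43°
δ = |180° − 127.43°| = 52.57°
52.57° ≤ 2α = 66.05°  →  valid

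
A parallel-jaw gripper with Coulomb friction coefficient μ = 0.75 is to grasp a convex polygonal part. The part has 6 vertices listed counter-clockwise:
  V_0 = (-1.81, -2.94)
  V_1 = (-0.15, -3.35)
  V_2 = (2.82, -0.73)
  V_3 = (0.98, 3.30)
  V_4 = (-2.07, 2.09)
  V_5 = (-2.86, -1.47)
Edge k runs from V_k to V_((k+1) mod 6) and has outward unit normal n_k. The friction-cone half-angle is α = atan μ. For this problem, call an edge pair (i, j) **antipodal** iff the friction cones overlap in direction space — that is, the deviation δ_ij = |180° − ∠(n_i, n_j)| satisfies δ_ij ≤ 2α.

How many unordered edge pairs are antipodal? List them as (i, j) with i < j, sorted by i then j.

count = 6; pairs: (0,2), (0,3), (1,3), (1,4), (2,4), (2,5)

α = atan 0.75 = 36.87°;  2α = 73.74°
n_0 = (-0.2398, -0.9708)
n_1 = (+0.6615, -0.7499)
n_2 = (+0.9097, +0.4153)
n_3 = (-0.3688, +0.9295)
n_4 = (-0.9763, +0.2166)
n_5 = (-0.8137, -0.5812)
  (0,1): δ = 124.71°  ·
  (0,2): δ = 51.59°  ✓
  (0,3): δ = 35.51°  ✓
  (0,4): δ = 91.36°  ·
  (0,5): δ = 139.41°  ·
  (1,2): δ = 106.88°  ·
  (1,3): δ = 19.78°  ✓
  (1,4): δ = 36.07°  ✓
  (1,5): δ = 84.12°  ·
  (2,3): δ = 92.90°  ·
  (2,4): δ = 37.05°  ✓
  (2,5): δ = 11.00°  ✓
  (3,4): δ = 124.15°  ·
  (3,5): δ = 76.10°  ·
  (4,5): δ = 131.95°  ·
antipodal pairs: 6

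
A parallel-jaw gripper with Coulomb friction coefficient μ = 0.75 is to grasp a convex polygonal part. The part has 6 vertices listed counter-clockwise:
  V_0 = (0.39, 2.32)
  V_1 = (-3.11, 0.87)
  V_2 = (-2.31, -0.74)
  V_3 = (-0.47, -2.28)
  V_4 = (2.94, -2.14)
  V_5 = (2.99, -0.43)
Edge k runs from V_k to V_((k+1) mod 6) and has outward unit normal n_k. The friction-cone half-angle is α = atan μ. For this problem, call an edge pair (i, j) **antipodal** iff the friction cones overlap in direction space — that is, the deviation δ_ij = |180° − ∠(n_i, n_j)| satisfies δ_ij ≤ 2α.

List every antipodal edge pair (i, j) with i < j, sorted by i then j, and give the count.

count = 8; pairs: (0,2), (0,3), (0,4), (1,4), (1,5), (2,4), (2,5), (3,5)

α = atan 0.75 = 36.87°;  2α = 73.74°
n_0 = (-0.3827, +0.9239)
n_1 = (-0.8955, -0.4450)
n_2 = (-0.6418, -0.7669)
n_3 = (+0.0410, -0.9992)
n_4 = (+0.9996, -0.0292)
n_5 = (+0.7266, +0.6870)
  (0,1): δ = 86.08°  ·
  (0,2): δ = 62.43°  ✓
  (0,3): δ = 20.15°  ✓
  (0,4): δ = 65.82°  ✓
  (0,5): δ = 110.89°  ·
  (1,2): δ = 156.35°  ·
  (1,3): δ = 114.07°  ·
  (1,4): δ = 28.10°  ✓
  (1,5): δ = 16.97°  ✓
  (2,3): δ = 137.72°  ·
  (2,4): δ = 51.75°  ✓
  (2,5): δ = 6.68°  ✓
  (3,4): δ = 94.03°  ·
  (3,5): δ = 48.96°  ✓
  (4,5): δ = 134.93°  ·
antipodal pairs: 8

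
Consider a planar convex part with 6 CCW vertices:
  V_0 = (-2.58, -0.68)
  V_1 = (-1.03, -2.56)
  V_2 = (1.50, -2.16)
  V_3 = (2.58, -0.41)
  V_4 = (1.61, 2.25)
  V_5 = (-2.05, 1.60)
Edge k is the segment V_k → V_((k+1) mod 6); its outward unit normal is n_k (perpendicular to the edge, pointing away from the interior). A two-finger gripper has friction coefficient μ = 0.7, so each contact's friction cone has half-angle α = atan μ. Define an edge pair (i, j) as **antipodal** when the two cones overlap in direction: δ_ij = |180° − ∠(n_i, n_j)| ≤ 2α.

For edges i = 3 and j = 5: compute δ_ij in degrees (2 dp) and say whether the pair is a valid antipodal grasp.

δ = 33.12°, valid

α = atan 0.7 = 34.99°;  2α = 69.98°
edge 3: e_3 = (-0.97, +2.66);  n_3 = (+0.9395, +0.3426)
edge 5: e_5 = (-0.53, -2.28);  n_5 = (-0.9740, +0.2264)
∠(n_3, n_5) = 146.88°
δ = |180° − 146.88°| = 33.12°
33.12° ≤ 2α = 69.98°  →  valid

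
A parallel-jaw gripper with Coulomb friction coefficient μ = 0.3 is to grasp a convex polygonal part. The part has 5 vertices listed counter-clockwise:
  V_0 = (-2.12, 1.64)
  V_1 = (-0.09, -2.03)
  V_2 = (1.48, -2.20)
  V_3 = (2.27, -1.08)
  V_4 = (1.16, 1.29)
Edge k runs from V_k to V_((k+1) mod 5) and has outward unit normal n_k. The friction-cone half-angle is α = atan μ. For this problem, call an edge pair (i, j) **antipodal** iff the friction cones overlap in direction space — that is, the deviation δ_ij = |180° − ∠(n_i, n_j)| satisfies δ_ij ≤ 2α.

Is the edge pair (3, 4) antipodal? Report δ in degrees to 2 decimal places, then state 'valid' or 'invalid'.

δ = 121.19°, invalid

α = atan 0.3 = 16.70°;  2α = 33.40°
edge 3: e_3 = (-1.11, +2.37);  n_3 = (+0.9056, +0.4241)
edge 4: e_4 = (-3.28, +0.35);  n_4 = (+0.1061, +0.9944)
∠(n_3, n_4) = 58.81°
δ = |180° − 58.81°| = 121.19°
121.19° > 2α = 33.40°  →  invalid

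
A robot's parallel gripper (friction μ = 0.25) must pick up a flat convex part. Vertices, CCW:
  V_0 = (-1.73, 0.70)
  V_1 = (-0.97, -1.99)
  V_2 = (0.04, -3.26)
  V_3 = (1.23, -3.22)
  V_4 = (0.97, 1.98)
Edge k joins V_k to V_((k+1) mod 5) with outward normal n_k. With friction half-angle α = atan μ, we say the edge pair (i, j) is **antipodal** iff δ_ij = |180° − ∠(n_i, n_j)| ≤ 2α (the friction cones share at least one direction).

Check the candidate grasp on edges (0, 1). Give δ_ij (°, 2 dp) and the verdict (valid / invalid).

α = atan 0.25 = 14.04°;  2α = 28.07°
edge 0: e_0 = (+0.76, -2.69);  n_0 = (-0.9623, -0.2719)
edge 1: e_1 = (+1.01, -1.27);  n_1 = (-0.7827, -0.6224)
∠(n_0, n_1) = 22.72°
δ = |180° − 22.72°| = 157.28°
157.28° > 2α = 28.07°  →  invalid

δ = 157.28°, invalid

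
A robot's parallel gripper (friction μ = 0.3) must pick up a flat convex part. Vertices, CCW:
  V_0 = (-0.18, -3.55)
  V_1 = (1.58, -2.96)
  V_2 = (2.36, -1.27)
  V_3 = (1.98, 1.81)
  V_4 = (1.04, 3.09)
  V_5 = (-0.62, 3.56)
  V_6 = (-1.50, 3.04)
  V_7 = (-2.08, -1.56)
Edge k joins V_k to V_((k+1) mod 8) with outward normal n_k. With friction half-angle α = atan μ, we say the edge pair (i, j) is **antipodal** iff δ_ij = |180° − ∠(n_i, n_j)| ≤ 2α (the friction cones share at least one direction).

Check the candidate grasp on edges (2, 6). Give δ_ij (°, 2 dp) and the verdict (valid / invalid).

α = atan 0.3 = 16.70°;  2α = 33.40°
edge 2: e_2 = (-0.38, +3.08);  n_2 = (+0.9925, +0.1224)
edge 6: e_6 = (-0.58, -4.60);  n_6 = (-0.9921, +0.1251)
∠(n_2, n_6) = 165.78°
δ = |180° − 165.78°| = 14.22°
14.22° ≤ 2α = 33.40°  →  valid

δ = 14.22°, valid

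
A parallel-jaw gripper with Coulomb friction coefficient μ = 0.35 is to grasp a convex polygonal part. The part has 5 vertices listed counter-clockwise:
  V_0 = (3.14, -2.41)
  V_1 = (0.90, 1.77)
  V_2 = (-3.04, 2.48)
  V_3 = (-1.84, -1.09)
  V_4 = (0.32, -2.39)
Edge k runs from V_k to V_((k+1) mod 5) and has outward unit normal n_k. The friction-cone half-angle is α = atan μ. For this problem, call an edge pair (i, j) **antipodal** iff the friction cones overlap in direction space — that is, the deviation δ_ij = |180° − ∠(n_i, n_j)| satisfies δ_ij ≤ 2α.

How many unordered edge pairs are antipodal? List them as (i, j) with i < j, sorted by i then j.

count = 4; pairs: (0,2), (0,3), (1,3), (1,4)

α = atan 0.35 = 19.29°;  2α = 38.58°
n_0 = (+0.8814, +0.4723)
n_1 = (+0.1773, +0.9841)
n_2 = (-0.9479, -0.3186)
n_3 = (-0.5157, -0.8568)
n_4 = (-0.0071, -1.0000)
  (0,1): δ = 128.40°  ·
  (0,2): δ = 9.61°  ✓
  (0,3): δ = 30.77°  ✓
  (0,4): δ = 61.41°  ·
  (1,2): δ = 61.21°  ·
  (1,3): δ = 20.83°  ✓
  (1,4): δ = 9.81°  ✓
  (2,3): δ = 139.62°  ·
  (2,4): δ = 108.99°  ·
  (3,4): δ = 149.36°  ·
antipodal pairs: 4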